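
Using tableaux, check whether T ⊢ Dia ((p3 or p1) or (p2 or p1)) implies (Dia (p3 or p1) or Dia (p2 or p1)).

Tableau for the negation not (Dia ((p3 or p1) or (p2 or p1)) implies (Dia (p3 or p1) or Dia (p2 or p1))):
1. not (Dia ((p3 or p1) or (p2 or p1)) implies (Dia (p3 or p1) or Dia (p2 or p1))), w0
2. Dia ((p3 or p1) or (p2 or p1)), w0
3. not (Dia (p3 or p1) or Dia (p2 or p1)), w0
4. not Dia (p3 or p1), w0
5. not Dia (p2 or p1), w0
6. not (p3 or p1), w0
7. not p3, w0
8. not p1, w0
9. not (p2 or p1), w0
10. not p2, w0
11. (p3 or p1) or (p2 or p1), w1
12. not (p3 or p1), w1
13. not p3, w1
14. not p1, w1
15. not (p2 or p1), w1
16. not p2, w1
17. p2 or p1, w1
18. p1, w1
Accessibility: w0Rw0, w0Rw1, w1Rw1
Branch closes: p1 and not p1 both at w1.
Every branch of the negation's tableau closes; the branch above is one of them.

Valid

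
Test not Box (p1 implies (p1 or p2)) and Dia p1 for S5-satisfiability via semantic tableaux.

Unsatisfiable (every branch closes)

1. not Box (p1 implies (p1 or p2)) and Dia p1, u
2. not Box (p1 implies (p1 or p2)), u
3. Dia p1, u
4. not (p1 implies (p1 or p2)), v
5. p1, v
6. not (p1 or p2), v
7. not p1, v
8. not p2, v
Accessibility: uRu, uRv, vRu, vRv
Branch closes: p1 and not p1 both at v.
(One branch shown.) All branches close.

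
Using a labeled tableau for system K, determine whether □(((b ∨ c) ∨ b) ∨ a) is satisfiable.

Satisfiable

1. □(((b ∨ c) ∨ b) ∨ a), u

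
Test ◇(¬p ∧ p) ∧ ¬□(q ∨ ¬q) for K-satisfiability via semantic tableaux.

No, unsatisfiable

1. ◇(¬p ∧ p) ∧ ¬□(q ∨ ¬q), w0
2. ◇(¬p ∧ p), w0
3. ¬□(q ∨ ¬q), w0
4. ¬p ∧ p, w1
5. ¬p, w1
6. p, w1
Accessibility: w0Rw1
Branch closes: p and ¬p both at w1.
All branches of the tableau close; one closing branch shown above.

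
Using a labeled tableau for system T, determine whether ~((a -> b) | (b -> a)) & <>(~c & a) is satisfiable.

1. ~((a -> b) | (b -> a)) & <>(~c & a), w0
2. ~((a -> b) | (b -> a)), w0   [&-rule on 1]
3. <>(~c & a), w0   [&-rule on 1]
4. ~(a -> b), w0   [~|-rule on 2]
5. ~(b -> a), w0   [~|-rule on 2]
6. a, w0   [~->-rule on 4]
7. ~b, w0   [~->-rule on 4]
8. b, w0   [~->-rule on 5]
9. ~a, w0   [~->-rule on 5]
Accessibility: w0Rw0
Branch closes: b and ~b both at w0.
Every branch closes; the branch above is one of them.

Unsatisfiable (every branch closes)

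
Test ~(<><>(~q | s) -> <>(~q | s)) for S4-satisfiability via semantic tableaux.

1. ~(<><>(~q | s) -> <>(~q | s)), 0
2. <><>(~q | s), 0
3. ~<>(~q | s), 0
4. ~(~q | s), 0
5. q, 0
6. ~s, 0
7. <>(~q | s), 1
8. ~(~q | s), 1
9. q, 1
10. ~s, 1
11. ~q | s, 2
12. ~(~q | s), 2
13. q, 2
14. ~s, 2
15. s, 2
Accessibility: 0R0, 0R1, 0R2, 1R1, 1R2, 2R2
Branch closes: s and ~s both at 2.
(One branch shown.) All branches close.

No, unsatisfiable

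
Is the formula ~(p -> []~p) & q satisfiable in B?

1. ~(p -> []~p) & q, u
2. ~(p -> []~p), u   [&-rule on 1]
3. q, u   [&-rule on 1]
4. p, u   [~->-rule on 2]
5. ~[]~p, u   [~->-rule on 2]
6. p, v   [~[]-rule on 5: fresh world v, uRv]
Accessibility: uRu, uRv, vRu, vRv

Satisfiable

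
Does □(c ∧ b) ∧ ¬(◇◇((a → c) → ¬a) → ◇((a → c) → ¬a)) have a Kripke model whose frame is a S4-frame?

No, unsatisfiable

1. □(c ∧ b) ∧ ¬(◇◇((a → c) → ¬a) → ◇((a → c) → ¬a)), 0
2. □(c ∧ b), 0   [∧-rule on 1]
3. ¬(◇◇((a → c) → ¬a) → ◇((a → c) → ¬a)), 0   [∧-rule on 1]
4. ◇◇((a → c) → ¬a), 0   [¬→-rule on 3]
5. ¬◇((a → c) → ¬a), 0   [¬→-rule on 3]
6. c ∧ b, 0   [□-rule on 2 via 0R0]
7. c, 0   [∧-rule on 6]
8. b, 0   [∧-rule on 6]
9. ¬((a → c) → ¬a), 0   [¬◇-rule on 5 via 0R0]
10. a → c, 0   [¬→-rule on 9]
11. a, 0   [¬→-rule on 9]
12. ◇((a → c) → ¬a), 1   [◇-rule on 4: fresh world 1, 0R1]
13. c ∧ b, 1   [□-rule on 2 via 0R1]
14. c, 1   [∧-rule on 13]
15. b, 1   [∧-rule on 13]
16. ¬((a → c) → ¬a), 1   [¬◇-rule on 5 via 0R1]
17. a → c, 1   [¬→-rule on 16]
18. a, 1   [¬→-rule on 16]
19. (a → c) → ¬a, 2   [◇-rule on 12: fresh world 2, 1R2]
20. c ∧ b, 2   [□-rule on 2 via 0R2]
21. c, 2   [∧-rule on 20]
22. b, 2   [∧-rule on 20]
23. ¬((a → c) → ¬a), 2   [¬◇-rule on 5 via 0R2]
24. a → c, 2   [¬→-rule on 23]
25. a, 2   [¬→-rule on 23]
26. ¬(a → c), 2   [→-rule on 19 (branches; this branch)]
27. ¬c, 2   [¬→-rule on 26]
Accessibility: 0R0, 0R1, 0R2, 1R1, 1R2, 2R2
Branch closes: c and ¬c both at 2.
Every branch closes; the branch above is one of them.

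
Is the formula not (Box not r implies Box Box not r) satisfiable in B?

1. not (Box not r implies Box Box not r), 0
2. Box not r, 0
3. not Box Box not r, 0
4. not r, 0
5. not Box not r, 1
6. not r, 1
7. r, 2
Accessibility: 0R0, 0R1, 1R0, 1R1, 1R2, 2R1, 2R2

Satisfiable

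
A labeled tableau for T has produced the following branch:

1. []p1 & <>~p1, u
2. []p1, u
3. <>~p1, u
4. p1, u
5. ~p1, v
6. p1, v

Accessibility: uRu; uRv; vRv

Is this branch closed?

Closed

Both p1 and ~p1 appear at v.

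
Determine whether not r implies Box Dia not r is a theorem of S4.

Tableau for the negation not (not r implies Box Dia not r):
1. not (not r implies Box Dia not r), u
2. not r, u   [neg-implies-rule on 1]
3. not Box Dia not r, u   [neg-implies-rule on 1]
4. not Dia not r, v   [neg-Box-rule on 3: fresh world v, uRv]
5. r, v   [neg-Dia-rule on 4 via vRv]
Accessibility: uRu, uRv, vRv
The negation has an open branch (countermodel exists).

Not valid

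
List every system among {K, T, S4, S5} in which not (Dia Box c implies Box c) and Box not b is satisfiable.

K, T, S4

S5-tableau for the formula:
1. not (Dia Box c implies Box c) and Box not b, u
2. not (Dia Box c implies Box c), u
3. Box not b, u
4. Dia Box c, u
5. not Box c, u
6. not b, u
7. Box c, v
8. not b, v
9. c, u
10. c, v
11. not c, w
12. not b, w
13. c, w
Accessibility: uRu, uRv, uRw, vRu, vRv, vRw, wRu, wRv, wRw
Branch closes: c and not c both at w.
Every branch closes (one shown): unsatisfiable in S5.
S4-tableau for the formula:
1. not (Dia Box c implies Box c) and Box not b, u
2. not (Dia Box c implies Box c), u
3. Box not b, u
4. Dia Box c, u
5. not Box c, u
6. not b, u
7. Box c, v
8. not b, v
9. c, v
10. not c, w
11. not b, w
Accessibility: uRu, uRv, uRw, vRv, wRw
Complete open branch: satisfiable in S4, hence also in K, T (this S4-model is also a K-model and a T-model).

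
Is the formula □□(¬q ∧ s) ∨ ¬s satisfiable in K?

Satisfiable (open branch found)

1. □□(¬q ∧ s) ∨ ¬s, w0
2. ¬s, w0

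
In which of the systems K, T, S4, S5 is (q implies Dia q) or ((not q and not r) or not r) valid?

T, S4, S5

K-tableau for the negation not ((q implies Dia q) or ((not q and not r) or not r)):
1. not ((q implies Dia q) or ((not q and not r) or not r)), w0
2. not (q implies Dia q), w0
3. not ((not q and not r) or not r), w0
4. q, w0
5. not Dia q, w0
6. not (not q and not r), w0
7. r, w0
Complete open branch: countermodel on a K-frame, so not valid in K.
T-tableau for the negation not ((q implies Dia q) or ((not q and not r) or not r)):
1. not ((q implies Dia q) or ((not q and not r) or not r)), w0
2. not (q implies Dia q), w0
3. not ((not q and not r) or not r), w0
4. q, w0
5. not Dia q, w0
6. not (not q and not r), w0
7. r, w0
8. not q, w0
Accessibility: w0Rw0
Branch closes: q and not q both at w0.
Every branch closes (one shown): valid in T, hence also in S4, S5 (every theorem of T is a theorem of S4 and S5).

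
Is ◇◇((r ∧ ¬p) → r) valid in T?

Yes, valid

Tableau for the negation ¬◇◇((r ∧ ¬p) → r):
1. ¬◇◇((r ∧ ¬p) → r), w0
2. ¬◇((r ∧ ¬p) → r), w0
3. ¬((r ∧ ¬p) → r), w0
4. r ∧ ¬p, w0
5. ¬r, w0
6. r, w0
7. ¬p, w0
Accessibility: w0Rw0
Branch closes: r and ¬r both at w0.
All branches of the negation close; one closing branch shown above.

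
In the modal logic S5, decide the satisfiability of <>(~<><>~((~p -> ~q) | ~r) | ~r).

1. <>(~<><>~((~p -> ~q) | ~r) | ~r), u
2. ~<><>~((~p -> ~q) | ~r) | ~r, v
3. ~r, v
Accessibility: uRu, uRv, vRu, vRv

Satisfiable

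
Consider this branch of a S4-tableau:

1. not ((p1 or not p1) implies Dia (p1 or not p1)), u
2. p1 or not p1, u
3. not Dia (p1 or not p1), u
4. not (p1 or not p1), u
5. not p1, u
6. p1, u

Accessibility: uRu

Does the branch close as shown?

Both p1 and not p1 appear at u.

Yes, closed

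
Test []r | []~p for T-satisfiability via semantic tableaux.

1. []r | []~p, 0
2. []~p, 0
3. ~p, 0
Accessibility: 0R0

Yes, satisfiable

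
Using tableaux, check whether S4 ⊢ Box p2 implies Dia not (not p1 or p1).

Tableau for the negation not (Box p2 implies Dia not (not p1 or p1)):
1. not (Box p2 implies Dia not (not p1 or p1)), 0
2. Box p2, 0
3. not Dia not (not p1 or p1), 0
4. p2, 0
5. not p1 or p1, 0
6. p1, 0
Accessibility: 0R0
The negation has an open branch (countermodel exists).

Invalid (countermodel exists)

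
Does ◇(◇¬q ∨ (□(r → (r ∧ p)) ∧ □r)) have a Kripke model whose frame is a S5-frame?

Satisfiable (open branch found)

1. ◇(◇¬q ∨ (□(r → (r ∧ p)) ∧ □r)), u
2. ◇¬q ∨ (□(r → (r ∧ p)) ∧ □r), v   [◇-rule on 1: fresh world v, uRv]
3. □(r → (r ∧ p)) ∧ □r, v   [∨-rule on 2 (branches; this branch)]
4. □(r → (r ∧ p)), v   [∧-rule on 3]
5. □r, v   [∧-rule on 3]
6. r → (r ∧ p), u   [□-rule on 4 via vRu]
7. r → (r ∧ p), v   [□-rule on 4 via vRv]
8. r, u   [□-rule on 5 via vRu]
9. r, v   [□-rule on 5 via vRv]
10. r ∧ p, u   [→-rule on 6 (branches; this branch)]
11. p, u   [∧-rule on 10]
12. r ∧ p, v   [→-rule on 7 (branches; this branch)]
13. p, v   [∧-rule on 12]
Accessibility: uRu, uRv, vRu, vRv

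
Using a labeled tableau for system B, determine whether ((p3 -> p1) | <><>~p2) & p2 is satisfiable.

1. ((p3 -> p1) | <><>~p2) & p2, u
2. (p3 -> p1) | <><>~p2, u
3. p2, u
4. <><>~p2, u
5. <>~p2, v
6. ~p2, w
Accessibility: uRu, uRv, vRu, vRv, vRw, wRv, wRw

Yes, satisfiable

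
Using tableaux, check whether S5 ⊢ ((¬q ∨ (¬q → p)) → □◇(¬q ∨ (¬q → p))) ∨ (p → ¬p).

Tableau for the negation ¬(((¬q ∨ (¬q → p)) → □◇(¬q ∨ (¬q → p))) ∨ (p → ¬p)):
1. ¬(((¬q ∨ (¬q → p)) → □◇(¬q ∨ (¬q → p))) ∨ (p → ¬p)), w0
2. ¬((¬q ∨ (¬q → p)) → □◇(¬q ∨ (¬q → p))), w0
3. ¬(p → ¬p), w0
4. ¬q ∨ (¬q → p), w0
5. ¬□◇(¬q ∨ (¬q → p)), w0
6. p, w0
7. ¬q → p, w0
8. ¬◇(¬q ∨ (¬q → p)), w1
9. ¬(¬q ∨ (¬q → p)), w0
10. q, w0
11. ¬(¬q → p), w0
12. ¬q, w0
13. ¬p, w0
Accessibility: w0Rw0, w0Rw1, w1Rw0, w1Rw1
Branch closes: q and ¬q both at w0.
All branches of the negation close; one closing branch shown above.

Yes, valid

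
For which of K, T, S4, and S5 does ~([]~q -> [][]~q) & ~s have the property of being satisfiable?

K, T

S4-tableau for the formula:
1. ~([]~q -> [][]~q) & ~s, u
2. ~([]~q -> [][]~q), u
3. ~s, u
4. []~q, u
5. ~[][]~q, u
6. ~q, u
7. ~[]~q, v
8. ~q, v
9. q, w
10. ~q, w
Accessibility: uRu, uRv, uRw, vRv, vRw, wRw
Branch closes: q and ~q both at w.
Every branch closes (one shown): unsatisfiable in S4, hence also in S5 (every S5-frame is an S4-frame).
T-tableau for the formula:
1. ~([]~q -> [][]~q) & ~s, u
2. ~([]~q -> [][]~q), u
3. ~s, u
4. []~q, u
5. ~[][]~q, u
6. ~q, u
7. ~[]~q, v
8. ~q, v
9. q, w
Accessibility: uRu, uRv, vRv, vRw, wRw
Complete open branch: satisfiable in T, hence also in K (this T-model is also a K-model).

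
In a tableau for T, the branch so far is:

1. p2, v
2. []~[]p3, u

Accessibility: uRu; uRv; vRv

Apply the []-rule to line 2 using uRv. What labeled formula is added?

~[]p3, v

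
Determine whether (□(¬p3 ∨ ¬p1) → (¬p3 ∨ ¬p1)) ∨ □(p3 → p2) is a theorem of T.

Valid

Tableau for the negation ¬((□(¬p3 ∨ ¬p1) → (¬p3 ∨ ¬p1)) ∨ □(p3 → p2)):
1. ¬((□(¬p3 ∨ ¬p1) → (¬p3 ∨ ¬p1)) ∨ □(p3 → p2)), w0
2. ¬(□(¬p3 ∨ ¬p1) → (¬p3 ∨ ¬p1)), w0
3. ¬□(p3 → p2), w0
4. □(¬p3 ∨ ¬p1), w0
5. ¬(¬p3 ∨ ¬p1), w0
6. p3, w0
7. p1, w0
8. ¬p3 ∨ ¬p1, w0
9. ¬p1, w0
Accessibility: w0Rw0
Branch closes: p1 and ¬p1 both at w0.
All branches of the negation close; one closing branch shown above.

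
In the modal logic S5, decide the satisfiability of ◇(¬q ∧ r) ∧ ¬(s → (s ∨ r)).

1. ◇(¬q ∧ r) ∧ ¬(s → (s ∨ r)), 0
2. ◇(¬q ∧ r), 0
3. ¬(s → (s ∨ r)), 0
4. s, 0
5. ¬(s ∨ r), 0
6. ¬s, 0
7. ¬r, 0
Accessibility: 0R0
Branch closes: s and ¬s both at 0.
Every branch closes; the branch above is one of them.

Unsatisfiable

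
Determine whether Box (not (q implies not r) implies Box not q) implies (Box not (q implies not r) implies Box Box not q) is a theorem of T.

Tableau for the negation not (Box (not (q implies not r) implies Box not q) implies (Box not (q implies not r) implies Box Box not q)):
1. not (Box (not (q implies not r) implies Box not q) implies (Box not (q implies not r) implies Box Box not q)), w0
2. Box (not (q implies not r) implies Box not q), w0   [neg-implies-rule on 1]
3. not (Box not (q implies not r) implies Box Box not q), w0   [neg-implies-rule on 1]
4. Box not (q implies not r), w0   [neg-implies-rule on 3]
5. not Box Box not q, w0   [neg-implies-rule on 3]
6. not (q implies not r) implies Box not q, w0   [Box-rule on 2 via w0Rw0]
7. not (q implies not r), w0   [Box-rule on 4 via w0Rw0]
8. q, w0   [neg-implies-rule on 7]
9. r, w0   [neg-implies-rule on 7]
10. Box not q, w0   [implies-rule on 6 (branches; this branch)]
11. not q, w0   [Box-rule on 10 via w0Rw0]
Accessibility: w0Rw0
Branch closes: q and not q both at w0.
Every branch of the negation's tableau closes; the branch above is one of them.

Valid in T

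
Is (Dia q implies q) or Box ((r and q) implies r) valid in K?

Valid

Tableau for the negation not ((Dia q implies q) or Box ((r and q) implies r)):
1. not ((Dia q implies q) or Box ((r and q) implies r)), w0
2. not (Dia q implies q), w0
3. not Box ((r and q) implies r), w0
4. Dia q, w0
5. not q, w0
6. not ((r and q) implies r), w1
7. r and q, w1
8. not r, w1
9. r, w1
10. q, w1
Accessibility: w0Rw1
Branch closes: r and not r both at w1.
Every branch of the negation's tableau closes; the branch above is one of them.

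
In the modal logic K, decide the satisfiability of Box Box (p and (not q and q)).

Yes, satisfiable

1. Box Box (p and (not q and q)), 0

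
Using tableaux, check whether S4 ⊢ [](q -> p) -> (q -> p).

Valid in S4

Tableau for the negation ~([](q -> p) -> (q -> p)):
1. ~([](q -> p) -> (q -> p)), u
2. [](q -> p), u
3. ~(q -> p), u
4. q, u
5. ~p, u
6. q -> p, u
7. p, u
Accessibility: uRu
Branch closes: p and ~p both at u.
Every branch of the negation's tableau closes; the branch above is one of them.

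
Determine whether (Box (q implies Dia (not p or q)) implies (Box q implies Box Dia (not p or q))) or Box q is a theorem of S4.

Valid in S4

Tableau for the negation not ((Box (q implies Dia (not p or q)) implies (Box q implies Box Dia (not p or q))) or Box q):
1. not ((Box (q implies Dia (not p or q)) implies (Box q implies Box Dia (not p or q))) or Box q), w0
2. not (Box (q implies Dia (not p or q)) implies (Box q implies Box Dia (not p or q))), w0
3. not Box q, w0
4. Box (q implies Dia (not p or q)), w0
5. not (Box q implies Box Dia (not p or q)), w0
6. Box q, w0
7. not Box Dia (not p or q), w0
8. q implies Dia (not p or q), w0
9. q, w0
10. Dia (not p or q), w0
11. not q, w1
12. q implies Dia (not p or q), w1
13. q, w1
Accessibility: w0Rw0, w0Rw1, w1Rw1
Branch closes: q and not q both at w1.
All branches of the negation close; one closing branch shown above.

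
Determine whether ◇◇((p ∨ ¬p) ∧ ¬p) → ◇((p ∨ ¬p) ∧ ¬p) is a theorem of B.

Not valid

Tableau for the negation ¬(◇◇((p ∨ ¬p) ∧ ¬p) → ◇((p ∨ ¬p) ∧ ¬p)):
1. ¬(◇◇((p ∨ ¬p) ∧ ¬p) → ◇((p ∨ ¬p) ∧ ¬p)), w0
2. ◇◇((p ∨ ¬p) ∧ ¬p), w0
3. ¬◇((p ∨ ¬p) ∧ ¬p), w0
4. ¬((p ∨ ¬p) ∧ ¬p), w0
5. p, w0
6. ◇((p ∨ ¬p) ∧ ¬p), w1
7. ¬((p ∨ ¬p) ∧ ¬p), w1
8. p, w1
9. (p ∨ ¬p) ∧ ¬p, w2
10. p ∨ ¬p, w2
11. ¬p, w2
Accessibility: w0Rw0, w0Rw1, w1Rw0, w1Rw1, w1Rw2, w2Rw1, w2Rw2
The negation has an open branch (countermodel exists).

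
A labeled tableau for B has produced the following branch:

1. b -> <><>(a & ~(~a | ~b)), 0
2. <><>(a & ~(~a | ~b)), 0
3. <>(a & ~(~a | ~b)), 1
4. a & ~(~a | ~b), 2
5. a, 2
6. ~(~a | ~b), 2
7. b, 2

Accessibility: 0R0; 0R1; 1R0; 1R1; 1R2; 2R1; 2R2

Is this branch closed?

There is no literal clash: for every atom and world, at most one sign appears.

Not closed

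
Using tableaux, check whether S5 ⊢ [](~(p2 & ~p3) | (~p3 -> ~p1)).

Invalid (countermodel exists)

Tableau for the negation ~[](~(p2 & ~p3) | (~p3 -> ~p1)):
1. ~[](~(p2 & ~p3) | (~p3 -> ~p1)), w0
2. ~(~(p2 & ~p3) | (~p3 -> ~p1)), w1
3. p2 & ~p3, w1
4. ~(~p3 -> ~p1), w1
5. p2, w1
6. ~p3, w1
7. p1, w1
Accessibility: w0Rw0, w0Rw1, w1Rw0, w1Rw1
The negation has an open branch (countermodel exists).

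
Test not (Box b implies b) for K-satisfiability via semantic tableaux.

1. not (Box b implies b), w0
2. Box b, w0
3. not b, w0

Yes, satisfiable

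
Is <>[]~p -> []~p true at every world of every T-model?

Not valid

Tableau for the negation ~(<>[]~p -> []~p):
1. ~(<>[]~p -> []~p), w0
2. <>[]~p, w0
3. ~[]~p, w0
4. []~p, w1
5. ~p, w1
6. p, w2
Accessibility: w0Rw0, w0Rw1, w0Rw2, w1Rw1, w2Rw2
The negation has an open branch (countermodel exists).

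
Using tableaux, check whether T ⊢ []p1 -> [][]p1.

Invalid (countermodel exists)

Tableau for the negation ~([]p1 -> [][]p1):
1. ~([]p1 -> [][]p1), 0
2. []p1, 0
3. ~[][]p1, 0
4. p1, 0
5. ~[]p1, 1
6. p1, 1
7. ~p1, 2
Accessibility: 0R0, 0R1, 1R1, 1R2, 2R2
The negation has an open branch (countermodel exists).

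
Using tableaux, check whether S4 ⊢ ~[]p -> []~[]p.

Not valid

Tableau for the negation ~(~[]p -> []~[]p):
1. ~(~[]p -> []~[]p), 0
2. ~[]p, 0
3. ~[]~[]p, 0
4. ~p, 1
5. []p, 2
6. p, 2
Accessibility: 0R0, 0R1, 0R2, 1R1, 2R2
The negation has an open branch (countermodel exists).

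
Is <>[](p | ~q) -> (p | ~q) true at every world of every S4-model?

Tableau for the negation ~(<>[](p | ~q) -> (p | ~q)):
1. ~(<>[](p | ~q) -> (p | ~q)), 0
2. <>[](p | ~q), 0
3. ~(p | ~q), 0
4. ~p, 0
5. q, 0
6. [](p | ~q), 1
7. p | ~q, 1
8. ~q, 1
Accessibility: 0R0, 0R1, 1R1
The negation has an open branch (countermodel exists).

Invalid (countermodel exists)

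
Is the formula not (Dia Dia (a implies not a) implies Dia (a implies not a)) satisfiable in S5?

No, unsatisfiable

1. not (Dia Dia (a implies not a) implies Dia (a implies not a)), u
2. Dia Dia (a implies not a), u
3. not Dia (a implies not a), u
4. not (a implies not a), u
5. a, u
6. Dia (a implies not a), v
7. not (a implies not a), v
8. a, v
9. a implies not a, w
10. not (a implies not a), w
11. a, w
12. not a, w
Accessibility: uRu, uRv, uRw, vRu, vRv, vRw, wRu, wRv, wRw
Branch closes: a and not a both at w.
All branches of the tableau close; one closing branch shown above.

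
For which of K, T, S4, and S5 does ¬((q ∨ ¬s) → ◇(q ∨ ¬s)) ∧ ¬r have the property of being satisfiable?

K

K-tableau for the formula:
1. ¬((q ∨ ¬s) → ◇(q ∨ ¬s)) ∧ ¬r, 0
2. ¬((q ∨ ¬s) → ◇(q ∨ ¬s)), 0   [∧-rule on 1]
3. ¬r, 0   [∧-rule on 1]
4. q ∨ ¬s, 0   [¬→-rule on 2]
5. ¬◇(q ∨ ¬s), 0   [¬→-rule on 2]
6. ¬s, 0   [∨-rule on 4 (branches; this branch)]
Complete open branch: satisfiable in K.
T-tableau for the formula:
1. ¬((q ∨ ¬s) → ◇(q ∨ ¬s)) ∧ ¬r, 0
2. ¬((q ∨ ¬s) → ◇(q ∨ ¬s)), 0   [∧-rule on 1]
3. ¬r, 0   [∧-rule on 1]
4. q ∨ ¬s, 0   [¬→-rule on 2]
5. ¬◇(q ∨ ¬s), 0   [¬→-rule on 2]
6. ¬(q ∨ ¬s), 0   [¬◇-rule on 5 via 0R0]
7. ¬q, 0   [¬∨-rule on 6]
8. s, 0   [¬∨-rule on 6]
9. ¬s, 0   [∨-rule on 4 (branches; this branch)]
Accessibility: 0R0
Branch closes: s and ¬s both at 0.
Every branch closes (one shown): unsatisfiable in T, hence also in S4, S5 (every S4/S5-frame is a T-frame).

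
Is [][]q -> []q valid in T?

Tableau for the negation ~([][]q -> []q):
1. ~([][]q -> []q), w0
2. [][]q, w0
3. ~[]q, w0
4. []q, w0
5. q, w0
6. ~q, w1
7. []q, w1
8. q, w1
Accessibility: w0Rw0, w0Rw1, w1Rw1
Branch closes: q and ~q both at w1.
Every branch of the negation's tableau closes; the branch above is one of them.

Yes, valid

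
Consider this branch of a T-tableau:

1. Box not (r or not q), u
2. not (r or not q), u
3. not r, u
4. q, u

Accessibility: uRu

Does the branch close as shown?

No world carries both an atom and its negation.

Open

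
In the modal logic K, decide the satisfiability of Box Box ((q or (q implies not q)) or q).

1. Box Box ((q or (q implies not q)) or q), 0

Satisfiable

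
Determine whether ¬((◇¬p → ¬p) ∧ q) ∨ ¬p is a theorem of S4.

Tableau for the negation ¬(¬((◇¬p → ¬p) ∧ q) ∨ ¬p):
1. ¬(¬((◇¬p → ¬p) ∧ q) ∨ ¬p), u
2. (◇¬p → ¬p) ∧ q, u   [¬∨-rule on 1]
3. p, u   [¬∨-rule on 1]
4. ◇¬p → ¬p, u   [∧-rule on 2]
5. q, u   [∧-rule on 2]
6. ¬◇¬p, u   [→-rule on 4 (branches; this branch)]
Accessibility: uRu
The negation has an open branch (countermodel exists).

No, not valid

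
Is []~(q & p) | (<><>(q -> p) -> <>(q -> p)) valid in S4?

Valid in S4

Tableau for the negation ~([]~(q & p) | (<><>(q -> p) -> <>(q -> p))):
1. ~([]~(q & p) | (<><>(q -> p) -> <>(q -> p))), u
2. ~[]~(q & p), u   [~|-rule on 1]
3. ~(<><>(q -> p) -> <>(q -> p)), u   [~|-rule on 1]
4. <><>(q -> p), u   [~->-rule on 3]
5. ~<>(q -> p), u   [~->-rule on 3]
6. ~(q -> p), u   [~<>-rule on 5 via uRu]
7. q, u   [~->-rule on 6]
8. ~p, u   [~->-rule on 6]
9. q & p, v   [~[]-rule on 2: fresh world v, uRv]
10. q, v   [&-rule on 9]
11. p, v   [&-rule on 9]
12. ~(q -> p), v   [~<>-rule on 5 via uRv]
13. ~p, v   [~->-rule on 12]
Accessibility: uRu, uRv, vRv
Branch closes: p and ~p both at v.
Every branch of the negation's tableau closes; the branch above is one of them.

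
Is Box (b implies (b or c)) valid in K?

Tableau for the negation not Box (b implies (b or c)):
1. not Box (b implies (b or c)), u
2. not (b implies (b or c)), v
3. b, v
4. not (b or c), v
5. not b, v
6. not c, v
Accessibility: uRv
Branch closes: b and not b both at v.
Every branch of the negation's tableau closes; the branch above is one of them.

Yes, valid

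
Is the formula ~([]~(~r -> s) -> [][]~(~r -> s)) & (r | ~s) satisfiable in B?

1. ~([]~(~r -> s) -> [][]~(~r -> s)) & (r | ~s), w0
2. ~([]~(~r -> s) -> [][]~(~r -> s)), w0
3. r | ~s, w0
4. []~(~r -> s), w0
5. ~[][]~(~r -> s), w0
6. ~(~r -> s), w0
7. ~r, w0
8. ~s, w0
9. ~[]~(~r -> s), w1
10. ~(~r -> s), w1
11. ~r, w1
12. ~s, w1
13. ~r -> s, w2
14. s, w2
Accessibility: w0Rw0, w0Rw1, w1Rw0, w1Rw1, w1Rw2, w2Rw1, w2Rw2

Satisfiable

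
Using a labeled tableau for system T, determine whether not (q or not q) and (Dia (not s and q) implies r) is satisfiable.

1. not (q or not q) and (Dia (not s and q) implies r), u
2. not (q or not q), u   [and-rule on 1]
3. Dia (not s and q) implies r, u   [and-rule on 1]
4. not q, u   [neg-or-rule on 2]
5. q, u   [neg-or-rule on 2]
Accessibility: uRu
Branch closes: q and not q both at u.
All branches of the tableau close; one closing branch shown above.

Unsatisfiable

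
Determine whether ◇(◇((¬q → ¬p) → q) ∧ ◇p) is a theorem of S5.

Not valid

Tableau for the negation ¬◇(◇((¬q → ¬p) → q) ∧ ◇p):
1. ¬◇(◇((¬q → ¬p) → q) ∧ ◇p), 0
2. ¬(◇((¬q → ¬p) → q) ∧ ◇p), 0
3. ¬◇p, 0
4. ¬p, 0
Accessibility: 0R0
The negation has an open branch (countermodel exists).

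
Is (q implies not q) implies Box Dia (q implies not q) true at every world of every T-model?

Tableau for the negation not ((q implies not q) implies Box Dia (q implies not q)):
1. not ((q implies not q) implies Box Dia (q implies not q)), 0
2. q implies not q, 0   [neg-implies-rule on 1]
3. not Box Dia (q implies not q), 0   [neg-implies-rule on 1]
4. not q, 0   [implies-rule on 2 (branches; this branch)]
5. not Dia (q implies not q), 1   [neg-Box-rule on 3: fresh world 1, 0R1]
6. not (q implies not q), 1   [neg-Dia-rule on 5 via 1R1]
7. q, 1   [neg-implies-rule on 6]
Accessibility: 0R0, 0R1, 1R1
The negation has an open branch (countermodel exists).

Not valid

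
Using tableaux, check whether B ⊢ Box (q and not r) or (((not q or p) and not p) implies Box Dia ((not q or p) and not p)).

Valid in B

Tableau for the negation not (Box (q and not r) or (((not q or p) and not p) implies Box Dia ((not q or p) and not p))):
1. not (Box (q and not r) or (((not q or p) and not p) implies Box Dia ((not q or p) and not p))), u
2. not Box (q and not r), u
3. not (((not q or p) and not p) implies Box Dia ((not q or p) and not p)), u
4. (not q or p) and not p, u
5. not Box Dia ((not q or p) and not p), u
6. not q or p, u
7. not p, u
8. not q, u
9. not (q and not r), v
10. r, v
11. not Dia ((not q or p) and not p), w
12. not ((not q or p) and not p), u
13. not ((not q or p) and not p), w
14. not (not q or p), u
15. q, u
Accessibility: uRu, uRv, uRw, vRu, vRv, wRu, wRw
Branch closes: q and not q both at u.
All branches of the negation close; one closing branch shown above.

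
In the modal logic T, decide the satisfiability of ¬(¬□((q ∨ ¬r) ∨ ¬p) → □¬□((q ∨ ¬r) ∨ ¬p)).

Yes, satisfiable

1. ¬(¬□((q ∨ ¬r) ∨ ¬p) → □¬□((q ∨ ¬r) ∨ ¬p)), u
2. ¬□((q ∨ ¬r) ∨ ¬p), u   [¬→-rule on 1]
3. ¬□¬□((q ∨ ¬r) ∨ ¬p), u   [¬→-rule on 1]
4. ¬((q ∨ ¬r) ∨ ¬p), v   [¬□-rule on 2: fresh world v, uRv]
5. ¬(q ∨ ¬r), v   [¬∨-rule on 4]
6. p, v   [¬∨-rule on 4]
7. ¬q, v   [¬∨-rule on 5]
8. r, v   [¬∨-rule on 5]
9. □((q ∨ ¬r) ∨ ¬p), w   [¬□-rule on 3: fresh world w, uRw]
10. (q ∨ ¬r) ∨ ¬p, w   [□-rule on 9 via wRw]
11. ¬p, w   [∨-rule on 10 (branches; this branch)]
Accessibility: uRu, uRv, uRw, vRv, wRw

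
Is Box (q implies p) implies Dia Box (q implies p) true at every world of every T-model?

Valid

Tableau for the negation not (Box (q implies p) implies Dia Box (q implies p)):
1. not (Box (q implies p) implies Dia Box (q implies p)), u
2. Box (q implies p), u
3. not Dia Box (q implies p), u
4. q implies p, u
5. not Box (q implies p), u
6. p, u
7. not (q implies p), v
8. q, v
9. not p, v
10. q implies p, v
11. not Box (q implies p), v
12. p, v
Accessibility: uRu, uRv, vRv
Branch closes: p and not p both at v.
Every branch of the negation's tableau closes; the branch above is one of them.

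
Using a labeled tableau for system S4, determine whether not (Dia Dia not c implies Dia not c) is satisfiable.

1. not (Dia Dia not c implies Dia not c), 0
2. Dia Dia not c, 0
3. not Dia not c, 0
4. c, 0
5. Dia not c, 1
6. c, 1
7. not c, 2
8. c, 2
Accessibility: 0R0, 0R1, 0R2, 1R1, 1R2, 2R2
Branch closes: c and not c both at 2.
All branches of the tableau close; one closing branch shown above.

Unsatisfiable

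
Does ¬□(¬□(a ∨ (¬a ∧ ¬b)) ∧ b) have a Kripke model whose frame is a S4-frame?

1. ¬□(¬□(a ∨ (¬a ∧ ¬b)) ∧ b), w0
2. ¬(¬□(a ∨ (¬a ∧ ¬b)) ∧ b), w1
3. ¬b, w1
Accessibility: w0Rw0, w0Rw1, w1Rw1

Yes, satisfiable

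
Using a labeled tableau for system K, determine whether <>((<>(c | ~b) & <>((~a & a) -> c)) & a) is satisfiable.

Satisfiable

1. <>((<>(c | ~b) & <>((~a & a) -> c)) & a), 0
2. (<>(c | ~b) & <>((~a & a) -> c)) & a, 1
3. <>(c | ~b) & <>((~a & a) -> c), 1
4. a, 1
5. <>(c | ~b), 1
6. <>((~a & a) -> c), 1
7. c | ~b, 2
8. ~b, 2
9. (~a & a) -> c, 3
10. c, 3
Accessibility: 0R1, 1R2, 1R3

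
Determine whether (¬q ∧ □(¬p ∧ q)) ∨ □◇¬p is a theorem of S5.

Tableau for the negation ¬((¬q ∧ □(¬p ∧ q)) ∨ □◇¬p):
1. ¬((¬q ∧ □(¬p ∧ q)) ∨ □◇¬p), u
2. ¬(¬q ∧ □(¬p ∧ q)), u   [¬∨-rule on 1]
3. ¬□◇¬p, u   [¬∨-rule on 1]
4. ¬□(¬p ∧ q), u   [¬∧-rule on 2 (branches; this branch)]
5. ¬◇¬p, v   [¬□-rule on 3: fresh world v, uRv]
6. p, u   [¬◇-rule on 5 via vRu]
7. p, v   [¬◇-rule on 5 via vRv]
8. ¬(¬p ∧ q), w   [¬□-rule on 4: fresh world w, uRw]
9. p, w   [¬◇-rule on 5 via vRw]
10. ¬q, w   [¬∧-rule on 8 (branches; this branch)]
Accessibility: uRu, uRv, uRw, vRu, vRv, vRw, wRu, wRv, wRw
The negation has an open branch (countermodel exists).

No, not valid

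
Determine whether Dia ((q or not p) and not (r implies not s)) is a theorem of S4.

Invalid (countermodel exists)

Tableau for the negation not Dia ((q or not p) and not (r implies not s)):
1. not Dia ((q or not p) and not (r implies not s)), 0
2. not ((q or not p) and not (r implies not s)), 0
3. r implies not s, 0
4. not s, 0
Accessibility: 0R0
The negation has an open branch (countermodel exists).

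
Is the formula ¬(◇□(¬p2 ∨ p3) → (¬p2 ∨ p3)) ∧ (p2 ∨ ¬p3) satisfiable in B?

Unsatisfiable

1. ¬(◇□(¬p2 ∨ p3) → (¬p2 ∨ p3)) ∧ (p2 ∨ ¬p3), w0
2. ¬(◇□(¬p2 ∨ p3) → (¬p2 ∨ p3)), w0
3. p2 ∨ ¬p3, w0
4. ◇□(¬p2 ∨ p3), w0
5. ¬(¬p2 ∨ p3), w0
6. p2, w0
7. ¬p3, w0
8. □(¬p2 ∨ p3), w1
9. ¬p2 ∨ p3, w0
10. ¬p2 ∨ p3, w1
11. p3, w0
Accessibility: w0Rw0, w0Rw1, w1Rw0, w1Rw1
Branch closes: p3 and ¬p3 both at w0.
All branches of the tableau close; one closing branch shown above.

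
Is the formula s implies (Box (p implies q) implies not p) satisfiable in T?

1. s implies (Box (p implies q) implies not p), 0
2. Box (p implies q) implies not p, 0
3. not p, 0
Accessibility: 0R0

Yes, satisfiable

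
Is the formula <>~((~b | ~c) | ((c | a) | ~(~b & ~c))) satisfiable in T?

1. <>~((~b | ~c) | ((c | a) | ~(~b & ~c))), 0
2. ~((~b | ~c) | ((c | a) | ~(~b & ~c))), 1
3. ~(~b | ~c), 1
4. ~((c | a) | ~(~b & ~c)), 1
5. b, 1
6. c, 1
7. ~(c | a), 1
8. ~b & ~c, 1
9. ~c, 1
10. ~a, 1
Accessibility: 0R0, 0R1, 1R1
Branch closes: c and ~c both at 1.
Every branch closes; the branch above is one of them.

Unsatisfiable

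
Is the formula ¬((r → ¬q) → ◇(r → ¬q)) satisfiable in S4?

1. ¬((r → ¬q) → ◇(r → ¬q)), u
2. r → ¬q, u
3. ¬◇(r → ¬q), u
4. ¬(r → ¬q), u
5. r, u
6. q, u
7. ¬q, u
Accessibility: uRu
Branch closes: q and ¬q both at u.
Every branch closes; the branch above is one of them.

Unsatisfiable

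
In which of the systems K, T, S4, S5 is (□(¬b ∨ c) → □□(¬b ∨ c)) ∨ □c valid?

S4-tableau for the negation ¬((□(¬b ∨ c) → □□(¬b ∨ c)) ∨ □c):
1. ¬((□(¬b ∨ c) → □□(¬b ∨ c)) ∨ □c), 0
2. ¬(□(¬b ∨ c) → □□(¬b ∨ c)), 0
3. ¬□c, 0
4. □(¬b ∨ c), 0
5. ¬□□(¬b ∨ c), 0
6. ¬b ∨ c, 0
7. c, 0
8. ¬c, 1
9. ¬b ∨ c, 1
10. ¬b, 1
11. ¬□(¬b ∨ c), 2
12. ¬b ∨ c, 2
13. c, 2
14. ¬(¬b ∨ c), 3
15. b, 3
16. ¬c, 3
17. ¬b ∨ c, 3
18. c, 3
Accessibility: 0R0, 0R1, 0R2, 0R3, 1R1, 2R2, 2R3, 3R3
Branch closes: c and ¬c both at 3.
Every branch closes (one shown): valid in S4, hence also in S5 (every theorem of S4 is a theorem of S5).
T-tableau for the negation ¬((□(¬b ∨ c) → □□(¬b ∨ c)) ∨ □c):
1. ¬((□(¬b ∨ c) → □□(¬b ∨ c)) ∨ □c), 0
2. ¬(□(¬b ∨ c) → □□(¬b ∨ c)), 0
3. ¬□c, 0
4. □(¬b ∨ c), 0
5. ¬□□(¬b ∨ c), 0
6. ¬b ∨ c, 0
7. c, 0
8. ¬c, 1
9. ¬b ∨ c, 1
10. ¬b, 1
11. ¬□(¬b ∨ c), 2
12. ¬b ∨ c, 2
13. c, 2
14. ¬(¬b ∨ c), 3
15. b, 3
16. ¬c, 3
Accessibility: 0R0, 0R1, 0R2, 1R1, 2R2, 2R3, 3R3
Complete open branch: countermodel on a T-frame, so not valid in T, nor in K (the same frame is also a K-frame).

S4, S5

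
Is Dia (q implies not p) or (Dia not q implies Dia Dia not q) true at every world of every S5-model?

Tableau for the negation not (Dia (q implies not p) or (Dia not q implies Dia Dia not q)):
1. not (Dia (q implies not p) or (Dia not q implies Dia Dia not q)), u
2. not Dia (q implies not p), u
3. not (Dia not q implies Dia Dia not q), u
4. Dia not q, u
5. not Dia Dia not q, u
6. not (q implies not p), u
7. q, u
8. p, u
9. not Dia not q, u
10. not q, v
11. not (q implies not p), v
12. q, v
13. p, v
Accessibility: uRu, uRv, vRu, vRv
Branch closes: q and not q both at v.
All branches of the negation close; one closing branch shown above.

Valid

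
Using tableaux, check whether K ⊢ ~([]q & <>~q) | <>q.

Yes, valid

Tableau for the negation ~(~([]q & <>~q) | <>q):
1. ~(~([]q & <>~q) | <>q), w0
2. []q & <>~q, w0
3. ~<>q, w0
4. []q, w0
5. <>~q, w0
6. ~q, w1
7. q, w1
Accessibility: w0Rw1
Branch closes: q and ~q both at w1.
Every branch of the negation's tableau closes; the branch above is one of them.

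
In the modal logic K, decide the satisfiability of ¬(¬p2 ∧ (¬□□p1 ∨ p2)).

1. ¬(¬p2 ∧ (¬□□p1 ∨ p2)), u
2. ¬(¬□□p1 ∨ p2), u   [¬∧-rule on 1 (branches; this branch)]
3. □□p1, u   [¬∨-rule on 2]
4. ¬p2, u   [¬∨-rule on 2]

Satisfiable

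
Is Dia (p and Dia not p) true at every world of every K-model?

Tableau for the negation not Dia (p and Dia not p):
1. not Dia (p and Dia not p), w0
The negation has an open branch (countermodel exists).

Not valid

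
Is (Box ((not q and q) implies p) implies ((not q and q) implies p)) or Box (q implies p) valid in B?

Valid in B

Tableau for the negation not ((Box ((not q and q) implies p) implies ((not q and q) implies p)) or Box (q implies p)):
1. not ((Box ((not q and q) implies p) implies ((not q and q) implies p)) or Box (q implies p)), u
2. not (Box ((not q and q) implies p) implies ((not q and q) implies p)), u
3. not Box (q implies p), u
4. Box ((not q and q) implies p), u
5. not ((not q and q) implies p), u
6. not q and q, u
7. not p, u
8. not q, u
9. q, u
Accessibility: uRu
Branch closes: q and not q both at u.
All branches of the negation close; one closing branch shown above.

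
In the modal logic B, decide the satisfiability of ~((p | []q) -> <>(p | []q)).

Unsatisfiable

1. ~((p | []q) -> <>(p | []q)), 0
2. p | []q, 0
3. ~<>(p | []q), 0
4. ~(p | []q), 0
5. ~p, 0
6. ~[]q, 0
7. []q, 0
8. q, 0
9. ~q, 1
10. ~(p | []q), 1
11. ~p, 1
12. ~[]q, 1
13. q, 1
Accessibility: 0R0, 0R1, 1R0, 1R1
Branch closes: q and ~q both at 1.
Every branch closes; the branch above is one of them.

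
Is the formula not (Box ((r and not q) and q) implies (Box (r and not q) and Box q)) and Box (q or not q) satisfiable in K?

No, unsatisfiable

1. not (Box ((r and not q) and q) implies (Box (r and not q) and Box q)) and Box (q or not q), w0
2. not (Box ((r and not q) and q) implies (Box (r and not q) and Box q)), w0
3. Box (q or not q), w0
4. Box ((r and not q) and q), w0
5. not (Box (r and not q) and Box q), w0
6. not Box (r and not q), w0
7. not (r and not q), w1
8. q or not q, w1
9. (r and not q) and q, w1
10. r and not q, w1
11. q, w1
12. r, w1
13. not q, w1
Accessibility: w0Rw1
Branch closes: q and not q both at w1.
Every branch closes; the branch above is one of them.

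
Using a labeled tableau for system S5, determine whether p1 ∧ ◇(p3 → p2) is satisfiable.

1. p1 ∧ ◇(p3 → p2), w0
2. p1, w0
3. ◇(p3 → p2), w0
4. p3 → p2, w1
5. p2, w1
Accessibility: w0Rw0, w0Rw1, w1Rw0, w1Rw1

Yes, satisfiable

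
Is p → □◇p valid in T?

Not valid

Tableau for the negation ¬(p → □◇p):
1. ¬(p → □◇p), w0
2. p, w0
3. ¬□◇p, w0
4. ¬◇p, w1
5. ¬p, w1
Accessibility: w0Rw0, w0Rw1, w1Rw1
The negation has an open branch (countermodel exists).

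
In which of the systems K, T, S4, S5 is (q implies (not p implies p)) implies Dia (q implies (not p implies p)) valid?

K-tableau for the negation not ((q implies (not p implies p)) implies Dia (q implies (not p implies p))):
1. not ((q implies (not p implies p)) implies Dia (q implies (not p implies p))), 0
2. q implies (not p implies p), 0   [neg-implies-rule on 1]
3. not Dia (q implies (not p implies p)), 0   [neg-implies-rule on 1]
4. not p implies p, 0   [implies-rule on 2 (branches; this branch)]
5. p, 0   [implies-rule on 4 (branches; this branch)]
Complete open branch: countermodel on a K-frame, so not valid in K.
T-tableau for the negation not ((q implies (not p implies p)) implies Dia (q implies (not p implies p))):
1. not ((q implies (not p implies p)) implies Dia (q implies (not p implies p))), 0
2. q implies (not p implies p), 0   [neg-implies-rule on 1]
3. not Dia (q implies (not p implies p)), 0   [neg-implies-rule on 1]
4. not (q implies (not p implies p)), 0   [neg-Dia-rule on 3 via 0R0]
5. q, 0   [neg-implies-rule on 4]
6. not (not p implies p), 0   [neg-implies-rule on 4]
7. not p, 0   [neg-implies-rule on 6]
8. not p implies p, 0   [implies-rule on 2 (branches; this branch)]
9. p, 0   [implies-rule on 8 (branches; this branch)]
Accessibility: 0R0
Branch closes: p and not p both at 0.
Every branch closes (one shown): valid in T, hence also in S4, S5 (every theorem of T is a theorem of S4 and S5).

T, S4, S5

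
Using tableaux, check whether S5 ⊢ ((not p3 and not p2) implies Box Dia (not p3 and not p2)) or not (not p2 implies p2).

Valid in S5

Tableau for the negation not (((not p3 and not p2) implies Box Dia (not p3 and not p2)) or not (not p2 implies p2)):
1. not (((not p3 and not p2) implies Box Dia (not p3 and not p2)) or not (not p2 implies p2)), w0
2. not ((not p3 and not p2) implies Box Dia (not p3 and not p2)), w0   [neg-or-rule on 1]
3. not p2 implies p2, w0   [neg-or-rule on 1]
4. not p3 and not p2, w0   [neg-implies-rule on 2]
5. not Box Dia (not p3 and not p2), w0   [neg-implies-rule on 2]
6. not p3, w0   [and-rule on 4]
7. not p2, w0   [and-rule on 4]
8. p2, w0   [implies-rule on 3 (branches; this branch)]
Accessibility: w0Rw0
Branch closes: p2 and not p2 both at w0.
All branches of the negation close; one closing branch shown above.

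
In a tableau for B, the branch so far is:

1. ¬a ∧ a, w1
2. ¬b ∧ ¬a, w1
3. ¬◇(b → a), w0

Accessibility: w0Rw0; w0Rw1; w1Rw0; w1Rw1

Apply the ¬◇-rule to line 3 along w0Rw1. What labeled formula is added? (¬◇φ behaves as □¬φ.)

¬◇φ behaves as □¬φ: propagate the negated body to each accessible world.

¬(b → a), w1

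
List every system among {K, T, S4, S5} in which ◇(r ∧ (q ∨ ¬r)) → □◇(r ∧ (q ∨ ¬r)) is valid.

S5-tableau for the negation ¬(◇(r ∧ (q ∨ ¬r)) → □◇(r ∧ (q ∨ ¬r))):
1. ¬(◇(r ∧ (q ∨ ¬r)) → □◇(r ∧ (q ∨ ¬r))), w0
2. ◇(r ∧ (q ∨ ¬r)), w0
3. ¬□◇(r ∧ (q ∨ ¬r)), w0
4. r ∧ (q ∨ ¬r), w1
5. r, w1
6. q ∨ ¬r, w1
7. q, w1
8. ¬◇(r ∧ (q ∨ ¬r)), w2
9. ¬(r ∧ (q ∨ ¬r)), w0
10. ¬(r ∧ (q ∨ ¬r)), w1
11. ¬(r ∧ (q ∨ ¬r)), w2
12. ¬(q ∨ ¬r), w0
13. ¬q, w0
14. r, w0
15. ¬(q ∨ ¬r), w1
16. ¬q, w1
Accessibility: w0Rw0, w0Rw1, w0Rw2, w1Rw0, w1Rw1, w1Rw2, w2Rw0, w2Rw1, w2Rw2
Branch closes: q and ¬q both at w1.
Every branch closes (one shown): valid in S5.
S4-tableau for the negation ¬(◇(r ∧ (q ∨ ¬r)) → □◇(r ∧ (q ∨ ¬r))):
1. ¬(◇(r ∧ (q ∨ ¬r)) → □◇(r ∧ (q ∨ ¬r))), w0
2. ◇(r ∧ (q ∨ ¬r)), w0
3. ¬□◇(r ∧ (q ∨ ¬r)), w0
4. r ∧ (q ∨ ¬r), w1
5. r, w1
6. q ∨ ¬r, w1
7. q, w1
8. ¬◇(r ∧ (q ∨ ¬r)), w2
9. ¬(r ∧ (q ∨ ¬r)), w2
10. ¬(q ∨ ¬r), w2
11. ¬q, w2
12. r, w2
Accessibility: w0Rw0, w0Rw1, w0Rw2, w1Rw1, w2Rw2
Complete open branch: countermodel on an S4-frame, so not valid in S4, nor in K, T (the same frame is also a K-frame and a T-frame).

S5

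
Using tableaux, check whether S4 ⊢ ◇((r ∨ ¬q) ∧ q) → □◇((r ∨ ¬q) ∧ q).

Tableau for the negation ¬(◇((r ∨ ¬q) ∧ q) → □◇((r ∨ ¬q) ∧ q)):
1. ¬(◇((r ∨ ¬q) ∧ q) → □◇((r ∨ ¬q) ∧ q)), 0
2. ◇((r ∨ ¬q) ∧ q), 0
3. ¬□◇((r ∨ ¬q) ∧ q), 0
4. (r ∨ ¬q) ∧ q, 1
5. r ∨ ¬q, 1
6. q, 1
7. r, 1
8. ¬◇((r ∨ ¬q) ∧ q), 2
9. ¬((r ∨ ¬q) ∧ q), 2
10. ¬q, 2
Accessibility: 0R0, 0R1, 0R2, 1R1, 2R2
The negation has an open branch (countermodel exists).

Invalid (countermodel exists)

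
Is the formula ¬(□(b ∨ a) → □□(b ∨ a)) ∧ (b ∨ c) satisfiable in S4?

1. ¬(□(b ∨ a) → □□(b ∨ a)) ∧ (b ∨ c), w0
2. ¬(□(b ∨ a) → □□(b ∨ a)), w0
3. b ∨ c, w0
4. □(b ∨ a), w0
5. ¬□□(b ∨ a), w0
6. b ∨ a, w0
7. c, w0
8. a, w0
9. ¬□(b ∨ a), w1
10. b ∨ a, w1
11. a, w1
12. ¬(b ∨ a), w2
13. ¬b, w2
14. ¬a, w2
15. b ∨ a, w2
16. a, w2
Accessibility: w0Rw0, w0Rw1, w0Rw2, w1Rw1, w1Rw2, w2Rw2
Branch closes: a and ¬a both at w2.
All branches of the tableau close; one closing branch shown above.

Unsatisfiable (every branch closes)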